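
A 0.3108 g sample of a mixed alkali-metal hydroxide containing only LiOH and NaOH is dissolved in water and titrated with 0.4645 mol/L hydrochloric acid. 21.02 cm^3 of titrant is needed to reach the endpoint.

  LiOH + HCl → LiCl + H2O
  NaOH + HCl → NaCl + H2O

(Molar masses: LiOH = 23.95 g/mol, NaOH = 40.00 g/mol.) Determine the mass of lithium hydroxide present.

0.1190 g

n(HCl) = 0.02102 × 0.4645 = 9.764 × 10^-3 mol
Let x = n(LiOH), y = n(NaOH).
Titrant: 1x + 1y = 9.764 × 10^-3;  mass: 23.95x + 40.00y = 0.3108
Solving, x = 4.969 × 10^-3 mol, y = 4.795 × 10^-3 mol
mass of LiOH = 4.969 × 10^-3 × 23.95 = 0.1190 g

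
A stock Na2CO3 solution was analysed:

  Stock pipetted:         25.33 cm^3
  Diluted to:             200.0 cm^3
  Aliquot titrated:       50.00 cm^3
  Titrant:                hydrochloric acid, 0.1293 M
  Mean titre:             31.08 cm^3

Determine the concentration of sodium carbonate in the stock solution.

0.3173 M

Na2CO3 + 2 HCl → 2 NaCl + H2O + CO2
n(HCl) = 0.03108 × 0.1293 = 4.019 × 10^-3 mol
From the 1:2 ratio, n(Na2CO3) in the aliquot = 1/2 × 4.019 × 10^-3 = 2.009 × 10^-3 mol
[Na2CO3]_dilute = 2.009 × 10^-3 / 0.05000 = 0.04019 mol/L
Dilution factor = 200.0 / 25.33 = 7.896
[Na2CO3]_stock = 0.04019 × 7.896 = 0.3173 mol/L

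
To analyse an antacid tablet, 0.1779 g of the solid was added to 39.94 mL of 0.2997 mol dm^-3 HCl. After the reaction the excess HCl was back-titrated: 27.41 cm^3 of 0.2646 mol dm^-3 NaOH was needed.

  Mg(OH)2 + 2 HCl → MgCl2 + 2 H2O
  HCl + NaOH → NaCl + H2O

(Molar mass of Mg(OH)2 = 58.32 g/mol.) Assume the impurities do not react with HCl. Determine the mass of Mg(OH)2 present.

n(HCl) added = 0.03994 × 0.2997 = 0.01197 mol
n(NaOH) used in back-titration = 0.02741 × 0.2646 = 7.253 × 10^-3 mol
n(HCl) left over = 7.253 × 10^-3 mol (1:1 ratio)
n(HCl) consumed by analyte = 0.01197 − 7.253 × 10^-3 = 4.717 × 10^-3 mol
From the 1:2 ratio, n(Mg(OH)2) = 1/2 × 4.717 × 10^-3 = 2.359 × 10^-3 mol
mass of Mg(OH)2 = 2.359 × 10^-3 × 58.32 = 0.1376 g

0.1376 g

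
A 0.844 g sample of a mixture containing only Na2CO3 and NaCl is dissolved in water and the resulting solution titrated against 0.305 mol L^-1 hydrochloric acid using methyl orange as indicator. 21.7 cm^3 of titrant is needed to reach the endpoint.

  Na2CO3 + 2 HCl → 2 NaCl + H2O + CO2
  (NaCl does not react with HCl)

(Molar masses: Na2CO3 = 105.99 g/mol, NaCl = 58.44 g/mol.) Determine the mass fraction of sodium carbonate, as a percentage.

n(HCl) = 0.0217 × 0.305 = 6.62 × 10^-3 mol
Let x = n(Na2CO3), y = n(NaCl).
Titrant: 2x = 6.62 × 10^-3;  mass: 105.99x + 58.44y = 0.844
Solving, x = 3.31 × 10^-3 mol, y = 8.44 × 10^-3 mol
mass of Na2CO3 = 3.31 × 10^-3 × 105.99 = 0.351 g
% Na2CO3 = 0.351 / 0.844 × 100 = 41.6 %

41.6 %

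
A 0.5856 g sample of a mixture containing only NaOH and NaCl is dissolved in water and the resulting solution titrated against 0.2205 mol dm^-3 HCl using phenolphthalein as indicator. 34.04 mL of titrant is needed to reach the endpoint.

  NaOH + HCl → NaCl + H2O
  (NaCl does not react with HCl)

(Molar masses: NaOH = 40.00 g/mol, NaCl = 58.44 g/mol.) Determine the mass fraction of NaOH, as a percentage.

51.27 %

n(HCl) = 0.03404 × 0.2205 = 7.506 × 10^-3 mol
Let x = n(NaOH), y = n(NaCl).
Titrant: 1x = 7.506 × 10^-3;  mass: 40.00x + 58.44y = 0.5856
Solving, x = 7.506 × 10^-3 mol, y = 4.883 × 10^-3 mol
mass of NaOH = 7.506 × 10^-3 × 40.00 = 0.3002 g
% NaOH = 0.3002 / 0.5856 × 100 = 51.27 %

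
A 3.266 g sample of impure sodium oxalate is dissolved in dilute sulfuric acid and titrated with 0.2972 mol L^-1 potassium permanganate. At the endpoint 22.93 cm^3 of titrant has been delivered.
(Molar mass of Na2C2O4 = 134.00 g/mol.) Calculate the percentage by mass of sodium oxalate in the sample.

2 MnO4^- + 5 C2O4^2- + 16 H^+ → 2 Mn^2+ + 10 CO2 + 8 H2O
n(KMnO4) = 0.02293 L × 0.2972 mol/L = 6.815 × 10^-3 mol
From the 5:2 ratio, n(Na2C2O4) = 5/2 × 6.815 × 10^-3 = 0.01704 mol
mass of Na2C2O4 = 0.01704 × 134.00 g/mol = 2.283 g
% Na2C2O4 = 2.283 / 3.266 × 100 = 69.90 %

69.90 %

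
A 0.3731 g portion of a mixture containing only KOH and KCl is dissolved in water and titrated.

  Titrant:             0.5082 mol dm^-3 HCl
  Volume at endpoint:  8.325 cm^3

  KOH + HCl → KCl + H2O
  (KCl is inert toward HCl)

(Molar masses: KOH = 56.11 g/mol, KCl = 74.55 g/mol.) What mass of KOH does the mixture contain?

n(HCl) = 0.008325 × 0.5082 = 4.231 × 10^-3 mol
Let x = n(KOH), y = n(KCl).
Titrant: 1x = 4.231 × 10^-3;  mass: 56.11x + 74.55y = 0.3731
Solving, x = 4.231 × 10^-3 mol, y = 1.820 × 10^-3 mol
mass of KOH = 4.231 × 10^-3 × 56.11 = 0.2374 g

0.2374 g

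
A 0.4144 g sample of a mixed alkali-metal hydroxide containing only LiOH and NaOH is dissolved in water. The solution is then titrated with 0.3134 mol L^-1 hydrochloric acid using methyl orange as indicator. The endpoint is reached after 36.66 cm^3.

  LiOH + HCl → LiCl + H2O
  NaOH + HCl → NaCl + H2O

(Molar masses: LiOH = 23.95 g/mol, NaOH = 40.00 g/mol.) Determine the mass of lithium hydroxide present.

0.06740 g

n(HCl) = 0.03666 × 0.3134 = 0.01149 mol
Let x = n(LiOH), y = n(NaOH).
Titrant: 1x + 1y = 0.01149;  mass: 23.95x + 40.00y = 0.4144
Solving, x = 2.814 × 10^-3 mol, y = 8.675 × 10^-3 mol
mass of LiOH = 2.814 × 10^-3 × 23.95 = 0.06740 g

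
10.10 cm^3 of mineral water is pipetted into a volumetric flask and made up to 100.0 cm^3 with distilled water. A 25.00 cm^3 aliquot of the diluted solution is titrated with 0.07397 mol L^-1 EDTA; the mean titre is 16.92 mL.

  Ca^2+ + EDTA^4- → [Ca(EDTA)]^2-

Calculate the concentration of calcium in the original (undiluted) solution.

0.4957 mol/L

n(EDTA) = 0.01692 × 0.07397 = 1.252 × 10^-3 mol
n(Ca2+) in the aliquot = 1.252 × 10^-3 mol (1:1 ratio)
[Ca2+]_dilute = 1.252 × 10^-3 / 0.02500 = 0.05006 mol/L
Dilution factor = 100.0 / 10.10 = 9.901
[Ca2+]_stock = 0.05006 × 9.901 = 0.4957 mol/L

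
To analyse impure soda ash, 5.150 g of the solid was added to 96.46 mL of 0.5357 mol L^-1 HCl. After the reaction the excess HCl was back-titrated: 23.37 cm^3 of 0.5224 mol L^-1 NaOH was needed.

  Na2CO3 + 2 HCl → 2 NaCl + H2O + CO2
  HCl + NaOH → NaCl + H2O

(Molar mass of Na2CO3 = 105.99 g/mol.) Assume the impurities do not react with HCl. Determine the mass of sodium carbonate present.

n(HCl) added = 0.09646 × 0.5357 = 0.05167 mol
n(NaOH) used in back-titration = 0.02337 × 0.5224 = 0.01221 mol
n(HCl) left over = 0.01221 mol (1:1 ratio)
n(HCl) consumed by analyte = 0.05167 − 0.01221 = 0.03947 mol
From the 1:2 ratio, n(Na2CO3) = 1/2 × 0.03947 = 0.01973 mol
mass of Na2CO3 = 0.01973 × 105.99 = 2.091 g

2.091 g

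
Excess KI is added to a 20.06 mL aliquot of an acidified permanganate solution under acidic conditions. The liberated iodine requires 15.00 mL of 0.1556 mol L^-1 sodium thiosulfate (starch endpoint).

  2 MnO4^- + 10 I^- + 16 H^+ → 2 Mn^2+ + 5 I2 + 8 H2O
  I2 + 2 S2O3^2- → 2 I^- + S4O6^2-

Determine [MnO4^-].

0.02327 mol/L

n(S2O3^2-) = 0.01500 × 0.1556 = 2.334 × 10^-3 mol
n(I2) = n(S2O3^2-)/2 = 1.167 × 10^-3 mol
From the 2:5 ratio, n(MnO4^-) in the aliquot = 2/5 × 1.167 × 10^-3 = 4.668 × 10^-4 mol
[MnO4^-] = 4.668 × 10^-4 / 0.02006 = 0.02327 mol/L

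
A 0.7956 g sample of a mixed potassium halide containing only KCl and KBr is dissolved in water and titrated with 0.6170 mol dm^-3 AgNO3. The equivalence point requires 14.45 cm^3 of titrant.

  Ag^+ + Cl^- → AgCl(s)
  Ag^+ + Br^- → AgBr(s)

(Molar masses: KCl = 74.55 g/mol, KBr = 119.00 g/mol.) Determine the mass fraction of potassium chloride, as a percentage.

n(AgNO3) = 0.01445 × 0.6170 = 8.916 × 10^-3 mol
Let x = n(KCl), y = n(KBr).
Titrant: 1x + 1y = 8.916 × 10^-3;  mass: 74.55x + 119.00y = 0.7956
Solving, x = 5.970 × 10^-3 mol, y = 2.946 × 10^-3 mol
mass of KCl = 5.970 × 10^-3 × 74.55 = 0.4451 g
% KCl = 0.4451 / 0.7956 × 100 = 55.94 %

55.94 %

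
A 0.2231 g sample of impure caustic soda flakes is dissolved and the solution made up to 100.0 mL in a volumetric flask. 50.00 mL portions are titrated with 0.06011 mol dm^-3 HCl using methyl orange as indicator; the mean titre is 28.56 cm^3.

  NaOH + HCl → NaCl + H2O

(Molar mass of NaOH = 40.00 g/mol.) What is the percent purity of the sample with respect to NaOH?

n(HCl) per titration = 0.02856 × 0.06011 = 1.717 × 10^-3 mol
n(NaOH) in each aliquot = 1.717 × 10^-3 mol (1:1 ratio)
n(NaOH) in the whole flask = 1.717 × 10^-3 × 100.0/50.00 = 3.433 × 10^-3 mol
mass of NaOH = 3.433 × 10^-3 × 40.00 = 0.1373 g
% NaOH = 0.1373 / 0.2231 × 100 = 61.56 %

61.56 %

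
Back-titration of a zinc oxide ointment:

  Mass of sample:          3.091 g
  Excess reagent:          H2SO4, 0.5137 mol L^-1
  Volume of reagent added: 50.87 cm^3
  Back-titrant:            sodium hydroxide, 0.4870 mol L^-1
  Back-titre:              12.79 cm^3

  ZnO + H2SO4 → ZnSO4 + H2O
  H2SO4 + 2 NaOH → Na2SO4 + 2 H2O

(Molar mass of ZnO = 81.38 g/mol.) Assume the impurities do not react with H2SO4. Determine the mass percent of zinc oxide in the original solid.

60.60 %

n(H2SO4) added = 0.05087 × 0.5137 = 0.02613 mol
n(NaOH) used in back-titration = 0.01279 × 0.4870 = 6.229 × 10^-3 mol
From the 1:2 ratio, n(H2SO4) left over = 1/2 × 6.229 × 10^-3 = 3.114 × 10^-3 mol
n(H2SO4) consumed by analyte = 0.02613 − 3.114 × 10^-3 = 0.02302 mol
n(ZnO) = 0.02302 mol (1:1 ratio)
mass of ZnO = 0.02302 × 81.38 = 1.873 g
% ZnO = 1.873 / 3.091 × 100 = 60.60 %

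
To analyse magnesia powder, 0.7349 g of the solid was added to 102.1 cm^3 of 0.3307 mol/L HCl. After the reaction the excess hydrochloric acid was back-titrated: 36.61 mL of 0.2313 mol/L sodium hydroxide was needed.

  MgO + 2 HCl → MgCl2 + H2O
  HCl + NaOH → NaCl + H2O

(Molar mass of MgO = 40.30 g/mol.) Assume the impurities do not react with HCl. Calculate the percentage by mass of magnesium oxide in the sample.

n(HCl) added = 0.1021 × 0.3307 = 0.03376 mol
n(NaOH) used in back-titration = 0.03661 × 0.2313 = 8.468 × 10^-3 mol
n(HCl) left over = 8.468 × 10^-3 mol (1:1 ratio)
n(HCl) consumed by analyte = 0.03376 − 8.468 × 10^-3 = 0.02530 mol
From the 1:2 ratio, n(MgO) = 1/2 × 0.02530 = 0.01265 mol
mass of MgO = 0.01265 × 40.30 = 0.5097 g
% MgO = 0.5097 / 0.7349 × 100 = 69.36 %

69.36 %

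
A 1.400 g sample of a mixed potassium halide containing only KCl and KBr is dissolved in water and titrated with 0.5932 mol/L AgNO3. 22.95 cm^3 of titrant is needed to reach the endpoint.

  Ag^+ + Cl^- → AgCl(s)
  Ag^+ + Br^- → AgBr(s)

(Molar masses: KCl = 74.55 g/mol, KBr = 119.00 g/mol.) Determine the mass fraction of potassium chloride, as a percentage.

n(AgNO3) = 0.02295 × 0.5932 = 0.01361 mol
Let x = n(KCl), y = n(KBr).
Titrant: 1x + 1y = 0.01361;  mass: 74.55x + 119.00y = 1.400
Solving, x = 4.951 × 10^-3 mol, y = 8.663 × 10^-3 mol
mass of KCl = 4.951 × 10^-3 × 74.55 = 0.3691 g
% KCl = 0.3691 / 1.400 × 100 = 26.36 %

26.36 %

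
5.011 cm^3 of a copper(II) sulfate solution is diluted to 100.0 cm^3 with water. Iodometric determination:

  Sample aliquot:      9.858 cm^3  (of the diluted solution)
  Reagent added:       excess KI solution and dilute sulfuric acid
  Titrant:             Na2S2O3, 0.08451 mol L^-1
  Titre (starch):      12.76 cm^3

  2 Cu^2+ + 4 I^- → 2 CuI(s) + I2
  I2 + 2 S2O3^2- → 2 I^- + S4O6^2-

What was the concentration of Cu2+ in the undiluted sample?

2.183 mol/L

n(S2O3^2-) = 0.01276 × 0.08451 = 1.078 × 10^-3 mol
n(I2) = n(S2O3^2-)/2 = 5.392 × 10^-4 mol
From the 2:1 ratio, n(Cu2+) in the aliquot = 2/1 × 5.392 × 10^-4 = 1.078 × 10^-3 mol
[Cu2+]_dilute = 1.078 × 10^-3 / 0.009858 = 0.1094 mol/L
[Cu2+]_original = 0.1094 × 100.0/5.011 = 2.183 mol/L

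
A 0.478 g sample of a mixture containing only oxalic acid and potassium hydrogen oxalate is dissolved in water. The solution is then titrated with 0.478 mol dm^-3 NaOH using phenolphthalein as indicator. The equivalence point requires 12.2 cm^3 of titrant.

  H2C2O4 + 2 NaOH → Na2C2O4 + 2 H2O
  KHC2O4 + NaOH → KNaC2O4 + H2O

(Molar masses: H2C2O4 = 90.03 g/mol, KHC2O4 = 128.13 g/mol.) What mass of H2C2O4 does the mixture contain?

n(NaOH) = 0.0122 × 0.478 = 5.83 × 10^-3 mol
Let x = n(H2C2O4), y = n(KHC2O4).
Titrant: 2x + 1y = 5.83 × 10^-3;  mass: 90.03x + 128.13y = 0.478
Solving, x = 1.62 × 10^-3 mol, y = 2.59 × 10^-3 mol
mass of H2C2O4 = 1.62 × 10^-3 × 90.03 = 0.146 g

0.146 g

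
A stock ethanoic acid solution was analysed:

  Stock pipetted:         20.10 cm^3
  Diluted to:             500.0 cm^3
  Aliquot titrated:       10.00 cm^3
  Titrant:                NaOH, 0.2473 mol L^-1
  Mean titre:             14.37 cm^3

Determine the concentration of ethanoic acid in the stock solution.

CH3COOH + NaOH → CH3COONa + H2O
n(NaOH) = 0.01437 × 0.2473 = 3.554 × 10^-3 mol
n(CH3COOH) in the aliquot = 3.554 × 10^-3 mol (1:1 ratio)
[CH3COOH]_dilute = 3.554 × 10^-3 / 0.01000 = 0.3554 mol/L
Dilution factor = 500.0 / 20.10 = 24.88
[CH3COOH]_stock = 0.3554 × 24.88 = 8.840 mol/L

8.840 mol/L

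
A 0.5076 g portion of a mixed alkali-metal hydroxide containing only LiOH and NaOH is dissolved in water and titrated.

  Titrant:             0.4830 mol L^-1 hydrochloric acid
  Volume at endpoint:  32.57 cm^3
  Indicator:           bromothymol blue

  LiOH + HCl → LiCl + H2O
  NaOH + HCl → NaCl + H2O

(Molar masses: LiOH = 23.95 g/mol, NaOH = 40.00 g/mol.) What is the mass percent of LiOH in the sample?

35.76 %

n(HCl) = 0.03257 × 0.4830 = 0.01573 mol
Let x = n(LiOH), y = n(NaOH).
Titrant: 1x + 1y = 0.01573;  mass: 23.95x + 40.00y = 0.5076
Solving, x = 7.580 × 10^-3 mol, y = 8.152 × 10^-3 mol
mass of LiOH = 7.580 × 10^-3 × 23.95 = 0.1815 g
% LiOH = 0.1815 / 0.5076 × 100 = 35.76 %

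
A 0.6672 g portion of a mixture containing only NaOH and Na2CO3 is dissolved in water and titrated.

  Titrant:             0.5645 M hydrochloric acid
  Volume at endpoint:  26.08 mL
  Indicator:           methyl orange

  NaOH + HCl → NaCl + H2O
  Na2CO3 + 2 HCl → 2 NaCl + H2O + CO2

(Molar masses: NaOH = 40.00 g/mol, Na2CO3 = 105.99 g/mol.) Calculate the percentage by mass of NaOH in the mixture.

52.13 %

n(HCl) = 0.02608 × 0.5645 = 0.01472 mol
Let x = n(NaOH), y = n(Na2CO3).
Titrant: 1x + 2y = 0.01472;  mass: 40.00x + 105.99y = 0.6672
Solving, x = 8.696 × 10^-3 mol, y = 3.013 × 10^-3 mol
mass of NaOH = 8.696 × 10^-3 × 40.00 = 0.3478 g
% NaOH = 0.3478 / 0.6672 × 100 = 52.13 %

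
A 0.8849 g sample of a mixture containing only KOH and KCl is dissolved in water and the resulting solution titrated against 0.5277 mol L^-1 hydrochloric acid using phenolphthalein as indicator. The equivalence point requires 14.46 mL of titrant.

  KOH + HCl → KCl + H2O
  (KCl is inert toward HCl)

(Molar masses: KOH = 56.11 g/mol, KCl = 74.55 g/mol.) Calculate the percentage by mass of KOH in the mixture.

n(HCl) = 0.01446 × 0.5277 = 7.631 × 10^-3 mol
Let x = n(KOH), y = n(KCl).
Titrant: 1x = 7.631 × 10^-3;  mass: 56.11x + 74.55y = 0.8849
Solving, x = 7.631 × 10^-3 mol, y = 6.127 × 10^-3 mol
mass of KOH = 7.631 × 10^-3 × 56.11 = 0.4281 g
% KOH = 0.4281 / 0.8849 × 100 = 48.38 %

48.38 %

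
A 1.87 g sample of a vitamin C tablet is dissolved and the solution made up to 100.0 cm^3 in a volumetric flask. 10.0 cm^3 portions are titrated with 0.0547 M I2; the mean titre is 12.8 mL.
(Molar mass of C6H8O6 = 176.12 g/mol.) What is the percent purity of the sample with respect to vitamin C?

65.9 %

C6H8O6 + I2 → C6H6O6 + 2 HI
n(I2) per titration = 0.0128 × 0.0547 = 7.00 × 10^-4 mol
n(C6H8O6) in each aliquot = 7.00 × 10^-4 mol (1:1 ratio)
n(C6H8O6) in the whole flask = 7.00 × 10^-4 × 100.0/10.0 = 7.00 × 10^-3 mol
mass of C6H8O6 = 7.00 × 10^-3 × 176.12 = 1.23 g
% C6H8O6 = 1.23 / 1.87 × 100 = 65.9 %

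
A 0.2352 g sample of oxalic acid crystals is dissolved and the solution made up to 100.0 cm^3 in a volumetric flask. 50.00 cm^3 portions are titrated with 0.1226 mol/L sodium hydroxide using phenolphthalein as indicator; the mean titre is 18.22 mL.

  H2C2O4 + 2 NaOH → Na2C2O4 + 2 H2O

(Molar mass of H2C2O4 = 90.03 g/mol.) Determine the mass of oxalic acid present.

n(NaOH) per titration = 0.01822 × 0.1226 = 2.234 × 10^-3 mol
From the 1:2 ratio, n(H2C2O4) in each aliquot = 1/2 × 2.234 × 10^-3 = 1.117 × 10^-3 mol
n(H2C2O4) in the whole flask = 1.117 × 10^-3 × 100.0/50.00 = 2.234 × 10^-3 mol
mass of H2C2O4 = 2.234 × 10^-3 × 90.03 = 0.2011 g

0.2011 g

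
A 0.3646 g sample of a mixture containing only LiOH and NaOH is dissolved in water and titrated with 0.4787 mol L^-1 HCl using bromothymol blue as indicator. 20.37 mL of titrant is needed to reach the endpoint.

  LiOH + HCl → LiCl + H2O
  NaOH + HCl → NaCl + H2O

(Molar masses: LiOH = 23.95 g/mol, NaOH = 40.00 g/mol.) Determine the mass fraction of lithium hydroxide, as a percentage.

10.41 %

n(HCl) = 0.02037 × 0.4787 = 9.751 × 10^-3 mol
Let x = n(LiOH), y = n(NaOH).
Titrant: 1x + 1y = 9.751 × 10^-3;  mass: 23.95x + 40.00y = 0.3646
Solving, x = 1.585 × 10^-3 mol, y = 8.166 × 10^-3 mol
mass of LiOH = 1.585 × 10^-3 × 23.95 = 0.03797 g
% LiOH = 0.03797 / 0.3646 × 100 = 10.41 %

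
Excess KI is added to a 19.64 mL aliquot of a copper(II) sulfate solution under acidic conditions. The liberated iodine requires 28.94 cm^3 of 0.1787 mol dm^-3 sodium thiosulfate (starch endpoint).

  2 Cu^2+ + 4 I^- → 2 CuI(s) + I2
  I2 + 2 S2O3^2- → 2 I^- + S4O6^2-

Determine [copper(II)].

0.2633 mol/L

n(S2O3^2-) = 0.02894 × 0.1787 = 5.172 × 10^-3 mol
n(I2) = n(S2O3^2-)/2 = 2.586 × 10^-3 mol
From the 2:1 ratio, n(Cu2+) in the aliquot = 2/1 × 2.586 × 10^-3 = 5.172 × 10^-3 mol
[Cu2+] = 5.172 × 10^-3 / 0.01964 = 0.2633 mol/L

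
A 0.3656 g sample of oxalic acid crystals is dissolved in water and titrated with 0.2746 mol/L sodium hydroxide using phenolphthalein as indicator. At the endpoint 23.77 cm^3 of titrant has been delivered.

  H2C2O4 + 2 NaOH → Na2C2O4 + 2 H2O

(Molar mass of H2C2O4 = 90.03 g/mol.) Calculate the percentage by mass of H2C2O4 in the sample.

n(NaOH) = 0.02377 L × 0.2746 mol/L = 6.527 × 10^-3 mol
From the 1:2 ratio, n(H2C2O4) = 1/2 × 6.527 × 10^-3 = 3.264 × 10^-3 mol
mass of H2C2O4 = 3.264 × 10^-3 × 90.03 g/mol = 0.2938 g
% H2C2O4 = 0.2938 / 0.3656 × 100 = 80.37 %

80.37 %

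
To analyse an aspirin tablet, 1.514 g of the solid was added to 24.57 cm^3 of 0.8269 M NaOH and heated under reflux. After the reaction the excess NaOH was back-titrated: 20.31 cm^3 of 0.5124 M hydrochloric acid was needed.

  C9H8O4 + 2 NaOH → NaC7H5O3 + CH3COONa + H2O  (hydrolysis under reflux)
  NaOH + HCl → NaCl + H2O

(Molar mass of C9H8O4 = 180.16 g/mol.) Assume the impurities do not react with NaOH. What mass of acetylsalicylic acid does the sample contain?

n(NaOH) added = 0.02457 × 0.8269 = 0.02032 mol
n(HCl) used in back-titration = 0.02031 × 0.5124 = 0.01041 mol
n(NaOH) left over = 0.01041 mol (1:1 ratio)
n(NaOH) consumed by analyte = 0.02032 − 0.01041 = 9.910 × 10^-3 mol
From the 1:2 ratio, n(C9H8O4) = 1/2 × 9.910 × 10^-3 = 4.955 × 10^-3 mol
mass of C9H8O4 = 4.955 × 10^-3 × 180.16 = 0.8927 g

0.8927 g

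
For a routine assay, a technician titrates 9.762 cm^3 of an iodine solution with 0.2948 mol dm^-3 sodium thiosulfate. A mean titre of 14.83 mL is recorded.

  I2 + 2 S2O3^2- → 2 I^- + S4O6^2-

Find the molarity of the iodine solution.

0.2239 mol/L

n(Na2S2O3) = 0.01483 L × 0.2948 mol/L = 4.372 × 10^-3 mol
From the 1:2 mole ratio, n(I2) = 1/2 × 4.372 × 10^-3 = 2.186 × 10^-3 mol
[I2] = 2.186 × 10^-3 mol / 0.009762 L = 0.2239 mol/L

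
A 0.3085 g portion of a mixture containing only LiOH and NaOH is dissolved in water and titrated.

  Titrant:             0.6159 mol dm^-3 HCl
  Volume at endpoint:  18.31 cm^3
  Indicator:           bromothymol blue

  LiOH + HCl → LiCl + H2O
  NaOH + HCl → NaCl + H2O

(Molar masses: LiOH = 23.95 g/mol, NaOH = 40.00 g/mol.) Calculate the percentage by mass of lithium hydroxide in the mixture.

68.97 %

n(HCl) = 0.01831 × 0.6159 = 0.01128 mol
Let x = n(LiOH), y = n(NaOH).
Titrant: 1x + 1y = 0.01128;  mass: 23.95x + 40.00y = 0.3085
Solving, x = 8.884 × 10^-3 mol, y = 2.393 × 10^-3 mol
mass of LiOH = 8.884 × 10^-3 × 23.95 = 0.2128 g
% LiOH = 0.2128 / 0.3085 × 100 = 68.97 %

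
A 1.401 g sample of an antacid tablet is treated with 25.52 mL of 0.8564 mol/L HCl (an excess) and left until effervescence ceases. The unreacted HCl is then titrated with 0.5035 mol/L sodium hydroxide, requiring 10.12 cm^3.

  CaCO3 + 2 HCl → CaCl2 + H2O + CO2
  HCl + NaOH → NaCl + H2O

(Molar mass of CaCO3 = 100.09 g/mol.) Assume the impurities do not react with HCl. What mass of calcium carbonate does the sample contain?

n(HCl) added = 0.02552 × 0.8564 = 0.02186 mol
n(NaOH) used in back-titration = 0.01012 × 0.5035 = 5.095 × 10^-3 mol
n(HCl) left over = 5.095 × 10^-3 mol (1:1 ratio)
n(HCl) consumed by analyte = 0.02186 − 5.095 × 10^-3 = 0.01676 mol
From the 1:2 ratio, n(CaCO3) = 1/2 × 0.01676 = 8.380 × 10^-3 mol
mass of CaCO3 = 8.380 × 10^-3 × 100.09 = 0.8387 g

0.8387 g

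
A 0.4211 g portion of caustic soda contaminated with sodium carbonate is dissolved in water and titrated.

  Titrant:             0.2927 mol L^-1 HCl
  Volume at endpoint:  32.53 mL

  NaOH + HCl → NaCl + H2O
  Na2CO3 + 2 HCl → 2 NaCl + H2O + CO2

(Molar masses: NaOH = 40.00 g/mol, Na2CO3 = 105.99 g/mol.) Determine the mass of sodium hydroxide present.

n(HCl) = 0.03253 × 0.2927 = 9.522 × 10^-3 mol
Let x = n(NaOH), y = n(Na2CO3).
Titrant: 1x + 2y = 9.522 × 10^-3;  mass: 40.00x + 105.99y = 0.4211
Solving, x = 6.425 × 10^-3 mol, y = 1.548 × 10^-3 mol
mass of NaOH = 6.425 × 10^-3 × 40.00 = 0.2570 g

0.2570 g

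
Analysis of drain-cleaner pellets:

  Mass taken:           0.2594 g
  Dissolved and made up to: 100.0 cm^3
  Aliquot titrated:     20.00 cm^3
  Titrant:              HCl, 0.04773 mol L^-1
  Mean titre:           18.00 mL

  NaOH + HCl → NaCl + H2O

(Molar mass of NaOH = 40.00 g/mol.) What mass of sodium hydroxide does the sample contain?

0.1718 g

n(HCl) per titration = 0.01800 × 0.04773 = 8.591 × 10^-4 mol
n(NaOH) in each aliquot = 8.591 × 10^-4 mol (1:1 ratio)
n(NaOH) in the whole flask = 8.591 × 10^-4 × 100.0/20.00 = 4.296 × 10^-3 mol
mass of NaOH = 4.296 × 10^-3 × 40.00 = 0.1718 g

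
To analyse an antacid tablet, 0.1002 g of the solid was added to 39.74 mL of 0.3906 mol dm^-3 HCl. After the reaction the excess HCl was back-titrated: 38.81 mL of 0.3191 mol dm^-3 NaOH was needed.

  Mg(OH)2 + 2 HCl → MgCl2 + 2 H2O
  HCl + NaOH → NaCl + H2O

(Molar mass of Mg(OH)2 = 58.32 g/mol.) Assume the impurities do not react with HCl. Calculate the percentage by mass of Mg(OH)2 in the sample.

91.33 %

n(HCl) added = 0.03974 × 0.3906 = 0.01552 mol
n(NaOH) used in back-titration = 0.03881 × 0.3191 = 0.01238 mol
n(HCl) left over = 0.01238 mol (1:1 ratio)
n(HCl) consumed by analyte = 0.01552 − 0.01238 = 3.138 × 10^-3 mol
From the 1:2 ratio, n(Mg(OH)2) = 1/2 × 3.138 × 10^-3 = 1.569 × 10^-3 mol
mass of Mg(OH)2 = 1.569 × 10^-3 × 58.32 = 0.09151 g
% Mg(OH)2 = 0.09151 / 0.1002 × 100 = 91.33 %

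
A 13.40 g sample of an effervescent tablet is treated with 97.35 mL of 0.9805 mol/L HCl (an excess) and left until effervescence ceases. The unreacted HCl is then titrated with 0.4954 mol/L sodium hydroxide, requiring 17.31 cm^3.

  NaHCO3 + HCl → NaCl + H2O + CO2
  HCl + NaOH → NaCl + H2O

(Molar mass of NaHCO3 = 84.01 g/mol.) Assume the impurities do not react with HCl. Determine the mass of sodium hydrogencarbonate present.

n(HCl) added = 0.09735 × 0.9805 = 0.09545 mol
n(NaOH) used in back-titration = 0.01731 × 0.4954 = 8.575 × 10^-3 mol
n(HCl) left over = 8.575 × 10^-3 mol (1:1 ratio)
n(HCl) consumed by analyte = 0.09545 − 8.575 × 10^-3 = 0.08688 mol
n(NaHCO3) = 0.08688 mol (1:1 ratio)
mass of NaHCO3 = 0.08688 × 84.01 = 7.298 g

7.298 g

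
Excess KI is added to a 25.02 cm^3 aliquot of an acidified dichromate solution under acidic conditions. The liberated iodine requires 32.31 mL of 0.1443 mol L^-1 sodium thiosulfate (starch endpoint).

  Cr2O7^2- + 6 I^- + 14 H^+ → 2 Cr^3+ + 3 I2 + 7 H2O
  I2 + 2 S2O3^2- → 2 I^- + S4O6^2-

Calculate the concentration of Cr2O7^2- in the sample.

0.03106 mol/L

n(S2O3^2-) = 0.03231 × 0.1443 = 4.662 × 10^-3 mol
n(I2) = n(S2O3^2-)/2 = 2.331 × 10^-3 mol
From the 1:3 ratio, n(Cr2O7^2-) in the aliquot = 1/3 × 2.331 × 10^-3 = 7.771 × 10^-4 mol
[Cr2O7^2-] = 7.771 × 10^-4 / 0.02502 = 0.03106 mol/L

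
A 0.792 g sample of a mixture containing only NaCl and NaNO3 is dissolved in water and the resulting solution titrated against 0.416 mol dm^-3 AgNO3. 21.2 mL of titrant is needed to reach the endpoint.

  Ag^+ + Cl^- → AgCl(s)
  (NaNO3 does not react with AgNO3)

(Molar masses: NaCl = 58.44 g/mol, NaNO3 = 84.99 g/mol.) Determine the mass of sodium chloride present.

n(AgNO3) = 0.0212 × 0.416 = 8.82 × 10^-3 mol
Let x = n(NaCl), y = n(NaNO3).
Titrant: 1x = 8.82 × 10^-3;  mass: 58.44x + 84.99y = 0.792
Solving, x = 8.82 × 10^-3 mol, y = 3.25 × 10^-3 mol
mass of NaCl = 8.82 × 10^-3 × 58.44 = 0.515 g

0.515 g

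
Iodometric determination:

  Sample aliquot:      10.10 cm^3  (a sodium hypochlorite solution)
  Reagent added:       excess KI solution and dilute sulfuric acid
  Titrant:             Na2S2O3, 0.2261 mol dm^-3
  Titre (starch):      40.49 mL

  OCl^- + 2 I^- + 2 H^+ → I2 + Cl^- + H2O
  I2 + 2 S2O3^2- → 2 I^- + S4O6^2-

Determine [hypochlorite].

n(S2O3^2-) = 0.04049 × 0.2261 = 9.155 × 10^-3 mol
n(I2) = n(S2O3^2-)/2 = 4.577 × 10^-3 mol
n(OCl^-) in the aliquot = 4.577 × 10^-3 mol (1:1 ratio)
[OCl^-] = 4.577 × 10^-3 / 0.01010 = 0.4532 mol/L

0.4532 mol/L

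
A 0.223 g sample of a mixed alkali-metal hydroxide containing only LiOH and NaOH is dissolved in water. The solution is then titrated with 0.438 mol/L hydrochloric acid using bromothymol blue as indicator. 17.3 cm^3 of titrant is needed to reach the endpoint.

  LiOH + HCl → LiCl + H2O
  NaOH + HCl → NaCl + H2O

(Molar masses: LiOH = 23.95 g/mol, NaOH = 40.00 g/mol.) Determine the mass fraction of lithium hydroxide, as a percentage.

53.6 %

n(HCl) = 0.0173 × 0.438 = 7.58 × 10^-3 mol
Let x = n(LiOH), y = n(NaOH).
Titrant: 1x + 1y = 7.58 × 10^-3;  mass: 23.95x + 40.00y = 0.223
Solving, x = 4.99 × 10^-3 mol, y = 2.59 × 10^-3 mol
mass of LiOH = 4.99 × 10^-3 × 23.95 = 0.120 g
% LiOH = 0.120 / 0.223 × 100 = 53.6 %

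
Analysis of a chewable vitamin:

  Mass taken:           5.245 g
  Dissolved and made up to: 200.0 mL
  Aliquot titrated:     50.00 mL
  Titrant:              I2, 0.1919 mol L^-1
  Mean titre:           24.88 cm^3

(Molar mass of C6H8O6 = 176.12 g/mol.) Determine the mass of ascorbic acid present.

3.364 g

C6H8O6 + I2 → C6H6O6 + 2 HI
n(I2) per titration = 0.02488 × 0.1919 = 4.774 × 10^-3 mol
n(C6H8O6) in each aliquot = 4.774 × 10^-3 mol (1:1 ratio)
n(C6H8O6) in the whole flask = 4.774 × 10^-3 × 200.0/50.00 = 0.01910 mol
mass of C6H8O6 = 0.01910 × 176.12 = 3.364 g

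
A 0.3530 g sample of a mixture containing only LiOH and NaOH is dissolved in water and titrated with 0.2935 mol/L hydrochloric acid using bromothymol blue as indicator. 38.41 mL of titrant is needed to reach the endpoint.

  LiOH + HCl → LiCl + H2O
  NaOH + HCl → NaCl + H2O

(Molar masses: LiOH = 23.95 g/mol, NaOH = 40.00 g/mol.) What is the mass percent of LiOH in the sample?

n(HCl) = 0.03841 × 0.2935 = 0.01127 mol
Let x = n(LiOH), y = n(NaOH).
Titrant: 1x + 1y = 0.01127;  mass: 23.95x + 40.00y = 0.3530
Solving, x = 6.102 × 10^-3 mol, y = 5.172 × 10^-3 mol
mass of LiOH = 6.102 × 10^-3 × 23.95 = 0.1461 g
% LiOH = 0.1461 / 0.3530 × 100 = 41.40 %

41.40 %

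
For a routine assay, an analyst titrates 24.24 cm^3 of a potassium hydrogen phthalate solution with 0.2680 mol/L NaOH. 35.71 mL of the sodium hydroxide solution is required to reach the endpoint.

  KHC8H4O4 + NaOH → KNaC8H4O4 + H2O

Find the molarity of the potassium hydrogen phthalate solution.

n(NaOH) = 0.03571 L × 0.2680 mol/L = 9.570 × 10^-3 mol
n(KHC8H4O4) = 9.570 × 10^-3 mol (1:1 mole ratio)
[KHC8H4O4] = 9.570 × 10^-3 mol / 0.02424 L = 0.3948 mol/L

0.3948 mol/L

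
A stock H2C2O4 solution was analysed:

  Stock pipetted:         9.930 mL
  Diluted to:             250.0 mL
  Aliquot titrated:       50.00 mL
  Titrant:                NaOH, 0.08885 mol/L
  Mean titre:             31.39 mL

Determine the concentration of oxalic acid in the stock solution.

H2C2O4 + 2 NaOH → Na2C2O4 + 2 H2O
n(NaOH) = 0.03139 × 0.08885 = 2.789 × 10^-3 mol
From the 1:2 ratio, n(H2C2O4) in the aliquot = 1/2 × 2.789 × 10^-3 = 1.395 × 10^-3 mol
[H2C2O4]_dilute = 1.395 × 10^-3 / 0.05000 = 0.02789 mol/L
Dilution factor = 250.0 / 9.930 = 25.18
[H2C2O4]_stock = 0.02789 × 25.18 = 0.7022 mol/L

0.7022 mol/L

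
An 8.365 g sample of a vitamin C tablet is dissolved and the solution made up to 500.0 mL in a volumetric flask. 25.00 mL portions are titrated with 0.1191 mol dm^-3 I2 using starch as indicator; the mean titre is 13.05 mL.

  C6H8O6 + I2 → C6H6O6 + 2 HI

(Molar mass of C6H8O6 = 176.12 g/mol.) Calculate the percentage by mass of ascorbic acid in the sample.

65.45 %

n(I2) per titration = 0.01305 × 0.1191 = 1.554 × 10^-3 mol
n(C6H8O6) in each aliquot = 1.554 × 10^-3 mol (1:1 ratio)
n(C6H8O6) in the whole flask = 1.554 × 10^-3 × 500.0/25.00 = 0.03109 mol
mass of C6H8O6 = 0.03109 × 176.12 = 5.475 g
% C6H8O6 = 5.475 / 8.365 × 100 = 65.45 %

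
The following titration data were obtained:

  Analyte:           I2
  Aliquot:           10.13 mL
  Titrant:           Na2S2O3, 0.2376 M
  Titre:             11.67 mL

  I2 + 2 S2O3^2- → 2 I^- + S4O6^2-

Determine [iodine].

n(Na2S2O3) = 0.01167 L × 0.2376 mol/L = 2.773 × 10^-3 mol
From the 1:2 mole ratio, n(I2) = 1/2 × 2.773 × 10^-3 = 1.386 × 10^-3 mol
[I2] = 1.386 × 10^-3 mol / 0.01013 L = 0.1369 mol/L

0.1369 M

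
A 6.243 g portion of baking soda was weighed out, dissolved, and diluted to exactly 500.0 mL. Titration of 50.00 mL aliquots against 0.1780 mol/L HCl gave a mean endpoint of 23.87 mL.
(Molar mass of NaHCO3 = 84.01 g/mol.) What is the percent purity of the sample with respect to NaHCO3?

NaHCO3 + HCl → NaCl + H2O + CO2
n(HCl) per titration = 0.02387 × 0.1780 = 4.249 × 10^-3 mol
n(NaHCO3) in each aliquot = 4.249 × 10^-3 mol (1:1 ratio)
n(NaHCO3) in the whole flask = 4.249 × 10^-3 × 500.0/50.00 = 0.04249 mol
mass of NaHCO3 = 0.04249 × 84.01 = 3.569 g
% NaHCO3 = 3.569 / 6.243 × 100 = 57.18 %

57.18 %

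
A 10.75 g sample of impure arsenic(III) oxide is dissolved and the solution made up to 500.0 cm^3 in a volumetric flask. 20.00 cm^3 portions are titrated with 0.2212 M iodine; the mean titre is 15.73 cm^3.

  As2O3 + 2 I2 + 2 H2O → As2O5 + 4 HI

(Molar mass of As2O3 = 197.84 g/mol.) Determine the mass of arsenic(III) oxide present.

n(I2) per titration = 0.01573 × 0.2212 = 3.479 × 10^-3 mol
From the 1:2 ratio, n(As2O3) in each aliquot = 1/2 × 3.479 × 10^-3 = 1.740 × 10^-3 mol
n(As2O3) in the whole flask = 1.740 × 10^-3 × 500.0/20.00 = 0.04349 mol
mass of As2O3 = 0.04349 × 197.84 = 8.605 g

8.605 g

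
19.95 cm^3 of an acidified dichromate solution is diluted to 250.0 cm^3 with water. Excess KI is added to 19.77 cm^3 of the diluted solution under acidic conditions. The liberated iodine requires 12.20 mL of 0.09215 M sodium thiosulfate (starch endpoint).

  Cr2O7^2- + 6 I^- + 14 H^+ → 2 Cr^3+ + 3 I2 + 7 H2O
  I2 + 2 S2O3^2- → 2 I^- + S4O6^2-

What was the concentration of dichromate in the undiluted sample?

0.1188 M

n(S2O3^2-) = 0.01220 × 0.09215 = 1.124 × 10^-3 mol
n(I2) = n(S2O3^2-)/2 = 5.621 × 10^-4 mol
From the 1:3 ratio, n(Cr2O7^2-) in the aliquot = 1/3 × 5.621 × 10^-4 = 1.874 × 10^-4 mol
[Cr2O7^2-]_dilute = 1.874 × 10^-4 / 0.01977 = 0.009478 mol/L
[Cr2O7^2-]_original = 0.009478 × 250.0/19.95 = 0.1188 mol/L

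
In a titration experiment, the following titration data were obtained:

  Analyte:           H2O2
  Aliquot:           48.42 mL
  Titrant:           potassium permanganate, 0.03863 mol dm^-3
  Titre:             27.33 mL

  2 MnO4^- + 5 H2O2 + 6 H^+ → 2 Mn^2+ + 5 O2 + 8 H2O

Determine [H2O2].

0.05451 mol/L

n(KMnO4) = 0.02733 L × 0.03863 mol/L = 1.056 × 10^-3 mol
From the 5:2 mole ratio, n(H2O2) = 5/2 × 1.056 × 10^-3 = 2.639 × 10^-3 mol
[H2O2] = 2.639 × 10^-3 mol / 0.04842 L = 0.05451 mol/L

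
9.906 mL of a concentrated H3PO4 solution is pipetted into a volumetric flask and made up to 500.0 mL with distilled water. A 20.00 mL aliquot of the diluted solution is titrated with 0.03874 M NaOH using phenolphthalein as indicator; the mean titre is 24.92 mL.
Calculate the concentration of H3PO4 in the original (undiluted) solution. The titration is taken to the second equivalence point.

1.218 M

H3PO4 + 2 NaOH → Na2HPO4 + 2 H2O
n(NaOH) = 0.02492 × 0.03874 = 9.654 × 10^-4 mol
From the 1:2 ratio, n(H3PO4) in the aliquot = 1/2 × 9.654 × 10^-4 = 4.827 × 10^-4 mol
[H3PO4]_dilute = 4.827 × 10^-4 / 0.02000 = 0.02414 mol/L
Dilution factor = 500.0 / 9.906 = 50.47
[H3PO4]_stock = 0.02414 × 50.47 = 1.218 mol/L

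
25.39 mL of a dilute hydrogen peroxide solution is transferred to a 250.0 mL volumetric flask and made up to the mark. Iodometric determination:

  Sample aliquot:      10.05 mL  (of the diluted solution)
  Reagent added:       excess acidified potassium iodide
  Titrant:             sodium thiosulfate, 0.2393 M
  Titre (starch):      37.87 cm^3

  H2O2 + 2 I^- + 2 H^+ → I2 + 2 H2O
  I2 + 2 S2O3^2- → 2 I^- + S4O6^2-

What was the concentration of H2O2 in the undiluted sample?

n(S2O3^2-) = 0.03787 × 0.2393 = 9.062 × 10^-3 mol
n(I2) = n(S2O3^2-)/2 = 4.531 × 10^-3 mol
n(H2O2) in the aliquot = 4.531 × 10^-3 mol (1:1 ratio)
[H2O2]_dilute = 4.531 × 10^-3 / 0.01005 = 0.4509 mol/L
[H2O2]_original = 0.4509 × 250.0/25.39 = 4.439 mol/L

4.439 M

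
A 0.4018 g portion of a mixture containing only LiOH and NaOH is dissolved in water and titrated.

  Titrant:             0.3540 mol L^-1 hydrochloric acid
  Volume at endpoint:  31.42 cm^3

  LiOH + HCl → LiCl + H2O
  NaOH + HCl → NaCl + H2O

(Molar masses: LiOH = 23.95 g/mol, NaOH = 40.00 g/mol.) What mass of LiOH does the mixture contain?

n(HCl) = 0.03142 × 0.3540 = 0.01112 mol
Let x = n(LiOH), y = n(NaOH).
Titrant: 1x + 1y = 0.01112;  mass: 23.95x + 40.00y = 0.4018
Solving, x = 2.686 × 10^-3 mol, y = 8.437 × 10^-3 mol
mass of LiOH = 2.686 × 10^-3 × 23.95 = 0.06433 g

0.06433 g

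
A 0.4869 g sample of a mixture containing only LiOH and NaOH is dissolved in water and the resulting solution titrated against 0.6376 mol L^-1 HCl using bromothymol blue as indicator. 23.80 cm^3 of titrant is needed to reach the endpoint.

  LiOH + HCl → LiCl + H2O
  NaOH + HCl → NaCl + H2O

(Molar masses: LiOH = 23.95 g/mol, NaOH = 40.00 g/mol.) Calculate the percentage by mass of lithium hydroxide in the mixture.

36.81 %

n(HCl) = 0.02380 × 0.6376 = 0.01517 mol
Let x = n(LiOH), y = n(NaOH).
Titrant: 1x + 1y = 0.01517;  mass: 23.95x + 40.00y = 0.4869
Solving, x = 7.483 × 10^-3 mol, y = 7.692 × 10^-3 mol
mass of LiOH = 7.483 × 10^-3 × 23.95 = 0.1792 g
% LiOH = 0.1792 / 0.4869 × 100 = 36.81 %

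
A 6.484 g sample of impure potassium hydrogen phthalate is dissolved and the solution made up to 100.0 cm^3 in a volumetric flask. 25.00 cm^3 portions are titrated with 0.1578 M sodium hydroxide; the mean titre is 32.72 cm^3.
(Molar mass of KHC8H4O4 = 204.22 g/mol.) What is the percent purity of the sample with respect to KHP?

65.05 %

KHC8H4O4 + NaOH → KNaC8H4O4 + H2O
n(NaOH) per titration = 0.03272 × 0.1578 = 5.163 × 10^-3 mol
n(KHC8H4O4) in each aliquot = 5.163 × 10^-3 mol (1:1 ratio)
n(KHC8H4O4) in the whole flask = 5.163 × 10^-3 × 100.0/25.00 = 0.02065 mol
mass of KHC8H4O4 = 0.02065 × 204.22 = 4.218 g
% KHC8H4O4 = 4.218 / 6.484 × 100 = 65.05 %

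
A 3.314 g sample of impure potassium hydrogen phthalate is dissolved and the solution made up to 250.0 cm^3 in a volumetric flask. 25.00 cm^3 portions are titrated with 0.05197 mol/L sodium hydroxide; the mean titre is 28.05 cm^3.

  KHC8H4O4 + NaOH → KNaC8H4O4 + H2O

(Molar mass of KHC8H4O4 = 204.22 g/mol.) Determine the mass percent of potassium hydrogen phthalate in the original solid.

89.83 %

n(NaOH) per titration = 0.02805 × 0.05197 = 1.458 × 10^-3 mol
n(KHC8H4O4) in each aliquot = 1.458 × 10^-3 mol (1:1 ratio)
n(KHC8H4O4) in the whole flask = 1.458 × 10^-3 × 250.0/25.00 = 0.01458 mol
mass of KHC8H4O4 = 0.01458 × 204.22 = 2.977 g
% KHC8H4O4 = 2.977 / 3.314 × 100 = 89.83 %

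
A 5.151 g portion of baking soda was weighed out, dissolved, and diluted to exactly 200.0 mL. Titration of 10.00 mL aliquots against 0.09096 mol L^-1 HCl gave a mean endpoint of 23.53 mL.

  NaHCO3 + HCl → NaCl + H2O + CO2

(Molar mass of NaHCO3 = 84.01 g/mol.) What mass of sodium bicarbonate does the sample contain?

n(HCl) per titration = 0.02353 × 0.09096 = 2.140 × 10^-3 mol
n(NaHCO3) in each aliquot = 2.140 × 10^-3 mol (1:1 ratio)
n(NaHCO3) in the whole flask = 2.140 × 10^-3 × 200.0/10.00 = 0.04281 mol
mass of NaHCO3 = 0.04281 × 84.01 = 3.596 g

3.596 g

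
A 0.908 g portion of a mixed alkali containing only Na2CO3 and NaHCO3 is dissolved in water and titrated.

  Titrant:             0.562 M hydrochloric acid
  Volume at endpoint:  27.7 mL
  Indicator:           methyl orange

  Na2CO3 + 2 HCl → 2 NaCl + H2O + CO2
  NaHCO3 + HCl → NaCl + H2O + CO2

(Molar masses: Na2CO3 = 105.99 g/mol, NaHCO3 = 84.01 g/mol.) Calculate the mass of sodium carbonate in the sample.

n(HCl) = 0.0277 × 0.562 = 0.0156 mol
Let x = n(Na2CO3), y = n(NaHCO3).
Titrant: 2x + 1y = 0.0156;  mass: 105.99x + 84.01y = 0.908
Solving, x = 6.45 × 10^-3 mol, y = 2.68 × 10^-3 mol
mass of Na2CO3 = 6.45 × 10^-3 × 105.99 = 0.683 g

0.683 g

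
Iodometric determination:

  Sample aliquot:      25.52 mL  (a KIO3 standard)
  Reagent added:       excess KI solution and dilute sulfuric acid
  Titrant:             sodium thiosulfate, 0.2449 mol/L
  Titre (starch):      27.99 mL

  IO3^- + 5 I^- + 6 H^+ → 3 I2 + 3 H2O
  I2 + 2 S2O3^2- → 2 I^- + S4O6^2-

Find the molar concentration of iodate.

0.04477 mol/L

n(S2O3^2-) = 0.02799 × 0.2449 = 6.855 × 10^-3 mol
n(I2) = n(S2O3^2-)/2 = 3.427 × 10^-3 mol
From the 1:3 ratio, n(IO3^-) in the aliquot = 1/3 × 3.427 × 10^-3 = 1.142 × 10^-3 mol
[IO3^-] = 1.142 × 10^-3 / 0.02552 = 0.04477 mol/L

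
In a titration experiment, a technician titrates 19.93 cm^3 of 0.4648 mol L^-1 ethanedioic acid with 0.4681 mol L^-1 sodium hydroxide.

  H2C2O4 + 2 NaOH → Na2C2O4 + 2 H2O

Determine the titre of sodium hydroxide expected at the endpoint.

39.58 mL

n(H2C2O4) = 0.01993 L × 0.4648 mol/L = 9.263 × 10^-3 mol
From the 2:1 stoichiometry, n(NaOH) = 2/1 × 9.263 × 10^-3 = 0.01853 mol
V(NaOH) = 0.01853 mol / 0.4681 mol/L = 0.03958 L = 39.58 mL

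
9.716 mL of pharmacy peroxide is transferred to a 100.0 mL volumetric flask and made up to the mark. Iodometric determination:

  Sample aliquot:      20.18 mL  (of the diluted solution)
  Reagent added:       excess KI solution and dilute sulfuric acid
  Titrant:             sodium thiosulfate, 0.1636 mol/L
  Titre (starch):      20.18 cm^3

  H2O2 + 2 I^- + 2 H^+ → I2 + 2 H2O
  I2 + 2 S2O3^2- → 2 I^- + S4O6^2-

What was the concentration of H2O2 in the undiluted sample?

0.8419 mol/L

n(S2O3^2-) = 0.02018 × 0.1636 = 3.301 × 10^-3 mol
n(I2) = n(S2O3^2-)/2 = 1.651 × 10^-3 mol
n(H2O2) in the aliquot = 1.651 × 10^-3 mol (1:1 ratio)
[H2O2]_dilute = 1.651 × 10^-3 / 0.02018 = 0.08180 mol/L
[H2O2]_original = 0.08180 × 100.0/9.716 = 0.8419 mol/L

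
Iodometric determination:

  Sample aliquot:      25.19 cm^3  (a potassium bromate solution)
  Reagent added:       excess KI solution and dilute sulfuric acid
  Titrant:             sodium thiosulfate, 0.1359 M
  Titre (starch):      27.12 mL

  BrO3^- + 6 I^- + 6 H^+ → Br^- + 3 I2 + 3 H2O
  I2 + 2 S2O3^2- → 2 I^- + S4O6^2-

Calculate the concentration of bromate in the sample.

n(S2O3^2-) = 0.02712 × 0.1359 = 3.686 × 10^-3 mol
n(I2) = n(S2O3^2-)/2 = 1.843 × 10^-3 mol
From the 1:3 ratio, n(BrO3^-) in the aliquot = 1/3 × 1.843 × 10^-3 = 6.143 × 10^-4 mol
[BrO3^-] = 6.143 × 10^-4 / 0.02519 = 0.02439 mol/L

0.02439 M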